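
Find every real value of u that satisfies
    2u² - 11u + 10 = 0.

u = 1.1492 or u = 4.3508

Discriminant: (-11)² − 4·2·10 = 41.
Quadratic formula: u = (11 ± √41) / 4.
So u = √(41)/4 + 11/4 ≈ 4.3508 or u = 11/4 - √(41)/4 ≈ 1.1492.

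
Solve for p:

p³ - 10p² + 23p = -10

p = -0.3723 or p = 5 or p = 5.3723

Rearrange: p³ - 10p² + 23p + 10 = 0.
Possible rational roots are divisors of 10. Testing p = 5 gives 0, so (p - 5) is a factor.
Divide: p³ - 10p² + 23p + 10 = (p - 5)(p² - 5p - 2).
Apply the quadratic formula to p² - 5p - 2 = 0: p = (5 ± √33)/2, i.e. p ≈ 5.3723 or p ≈ -0.3723.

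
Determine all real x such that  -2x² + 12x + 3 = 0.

Discriminant: (12)² − 4·(-2)·3 = 168.
Quadratic formula: x = (-12 ± √168) / (-4).
So x = 3 - √(42)/2 ≈ -0.2404 or x = 3 + √(42)/2 ≈ 6.2404.

x = -0.2404 or x = 6.2404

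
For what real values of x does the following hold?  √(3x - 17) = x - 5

x = 6 or x = 7

Square both sides: 3x - 17 = (x - 5)².
Expand and rearrange: x² - 13x + 42 = 0.
Solving gives x = 7 or x = 6.
Check each candidate in the original equation:
  x = 7: √(4) = 2, while x - 5 = 2 — valid.
  x = 6: √(1) = 1, while x - 5 = 1 — valid.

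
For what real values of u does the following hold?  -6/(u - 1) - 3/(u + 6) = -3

Multiply both sides by (u - 1)(u + 6):
-6(u + 6) - 3(u - 1) = -3(u - 1)(u + 6).
Expand and collect terms: -3u^2 - 6u + 51 = 0.
By the quadratic formula, u = (6 +/- sqrt(648)) / -6, so u ~= -5.2426 or u ~= 3.2426.
Neither value makes a denominator zero (u != 1, u != -6), so both are valid.

u = -5.2426 or u = 3.2426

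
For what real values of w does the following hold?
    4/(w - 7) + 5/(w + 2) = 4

w = -0.8906 or w = 8.1406

Multiply both sides by (w - 7)(w + 2):
4(w + 2) + 5(w - 7) = 4(w - 7)(w + 2).
Expand and collect terms: 4w² - 29w - 29 = 0.
By the quadratic formula, w = (29 ± √1305) / 8, so w ≈ 8.1406 or w ≈ -0.8906.
Neither value makes a denominator zero (w ≠ 7, w ≠ -2), so both are valid.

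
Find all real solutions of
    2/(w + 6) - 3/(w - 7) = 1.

Multiply both sides by (w + 6)(w - 7):
2(w - 7) - 3(w + 6) = (w + 6)(w - 7).
Expand and collect terms: w^2 - 10 = 0.
By the quadratic formula, w = (0 +/- sqrt(40)) / 2, so w ~= 3.1623 or w ~= -3.1623.
Neither value makes a denominator zero (w != -6, w != 7), so both are valid.

w = -3.1623 or w = 3.1623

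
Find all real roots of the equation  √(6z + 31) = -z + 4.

z = -1

Square both sides: 6z + 31 = (-z + 4)².
Expand and rearrange: z² - 14z - 15 = 0.
Solving gives z = 15 or z = -1.
Check each candidate in the original equation:
  z = 15: √(121) = 11, while -z + 4 = -11 — extraneous.
  z = -1: √(25) = 5, while -z + 4 = 5 — valid.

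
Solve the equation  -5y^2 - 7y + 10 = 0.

Discriminant: (-7)^2 - 4*(-5)*10 = 249.
Quadratic formula: y = (7 +/- sqrt(249)) / (-10).
So y = -sqrt(249)/10 - 7/10 ~= -2.278 or y = -7/10 + sqrt(249)/10 ~= 0.878.

y = -2.278 or y = 0.878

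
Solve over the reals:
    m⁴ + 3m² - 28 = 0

m = -2 or m = 2

Let u = m². The equation becomes u² + 3u - 28 = 0.
Factor: (u - 4)(u + 7) = 0, so u = 4 or u = -7.
m² = 4 gives m = ±2.
m² = -7 < 0 has no real solution.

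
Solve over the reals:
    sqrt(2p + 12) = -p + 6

p = 2

Square both sides: 2p + 12 = (-p + 6)^2.
Expand and rearrange: p^2 - 14p + 24 = 0.
Solving gives p = 12 or p = 2.
Check each candidate in the original equation:
  p = 12: sqrt(36) = 6, while -p + 6 = -6 — extraneous.
  p = 2: sqrt(16) = 4, while -p + 6 = 4 — valid.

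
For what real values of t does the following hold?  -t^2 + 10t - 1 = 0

t = 0.101 or t = 9.899

Discriminant: (10)^2 - 4*(-1)*(-1) = 96.
Quadratic formula: t = (-10 +/- sqrt(96)) / (-2).
So t = 5 - 2*sqrt(6) ~= 0.101 or t = 2*sqrt(6) + 5 ~= 9.899.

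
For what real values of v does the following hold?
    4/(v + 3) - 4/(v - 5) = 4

Multiply both sides by (v + 3)(v - 5):
4(v - 5) - 4(v + 3) = 4(v + 3)(v - 5).
Expand and collect terms: 4v^2 - 8v - 28 = 0.
By the quadratic formula, v = (8 +/- sqrt(512)) / 8, so v ~= 3.8284 or v ~= -1.8284.
Neither value makes a denominator zero (v != -3, v != 5), so both are valid.

v = -1.8284 or v = 3.8284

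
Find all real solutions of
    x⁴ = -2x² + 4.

Let u = x². The equation becomes u² + 2u - 4 = 0.
By the quadratic formula, u = -1 + √(5) or u = -√(5) - 1.
x² = -1 + √(5) gives x = ±√(-1 + √(5)) ≈ ±1.1118.
x² = -√(5) - 1 < 0 has no real solution.

x = -1.1118 or x = 1.1118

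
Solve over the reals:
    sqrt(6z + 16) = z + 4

z = -2 or z = 0

Square both sides: 6z + 16 = (z + 4)^2.
Expand and rearrange: z^2 + 2z = 0.
Solving gives z = 0 or z = -2.
Check each candidate in the original equation:
  z = 0: sqrt(16) = 4, while z + 4 = 4 — valid.
  z = -2: sqrt(4) = 2, while z + 4 = 2 — valid.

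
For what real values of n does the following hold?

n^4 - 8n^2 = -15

Let u = n^2. The equation becomes u^2 - 8u + 15 = 0.
Factor: (u - 3)(u - 5) = 0, so u = 3 or u = 5.
n^2 = 3 gives n = +/-sqrt(3) ~= +/-1.7321.
n^2 = 5 gives n = +/-sqrt(5) ~= +/-2.2361.

n = -2.2361 or n = -1.7321 or n = 1.7321 or n = 2.2361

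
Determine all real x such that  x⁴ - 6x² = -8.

Let u = x². The equation becomes u² - 6u + 8 = 0.
Factor: (u - 4)(u - 2) = 0, so u = 4 or u = 2.
x² = 4 gives x = ±2.
x² = 2 gives x = ±√(2) ≈ ±1.4142.

x = -2 or x = -1.4142 or x = 1.4142 or x = 2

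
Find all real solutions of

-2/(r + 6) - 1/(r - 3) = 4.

Multiply both sides by (r + 6)(r - 3):
-2(r - 3) - (r + 6) = 4(r + 6)(r - 3).
Expand and collect terms: 4r^2 + 15r - 72 = 0.
By the quadratic formula, r = (-15 +/- sqrt(1377)) / 8, so r ~= 2.7635 or r ~= -6.5135.
Neither value makes a denominator zero (r != -6, r != 3), so both are valid.

r = -6.5135 or r = 2.7635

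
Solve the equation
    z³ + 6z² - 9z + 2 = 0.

z = -7.2749 or z = 0.2749 or z = 1

Possible rational roots are divisors of 2. Testing z = 1 gives 0, so (z - 1) is a factor.
Divide: z³ + 6z² - 9z + 2 = (z - 1)(z² + 7z - 2).
Apply the quadratic formula to z² + 7z - 2 = 0: z = (-7 ± √57)/2, i.e. z ≈ 0.2749 or z ≈ -7.2749.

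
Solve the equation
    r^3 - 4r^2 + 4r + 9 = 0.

Possible rational roots are divisors of 9. Testing r = -1 gives 0, so (r + 1) is a factor.
Divide: r^3 - 4r^2 + 4r + 9 = (r + 1)(r^2 - 5r + 9).
The quadratic r^2 - 5r + 9 has discriminant -11 < 0, so no further real roots.

r = -1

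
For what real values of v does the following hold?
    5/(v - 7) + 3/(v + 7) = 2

v = -5.746 or v = 9.746

Multiply both sides by (v - 7)(v + 7):
5(v + 7) + 3(v - 7) = 2(v - 7)(v + 7).
Expand and collect terms: 2v^2 - 8v - 112 = 0.
By the quadratic formula, v = (8 +/- sqrt(960)) / 4, so v ~= 9.746 or v ~= -5.746.
Neither value makes a denominator zero (v != 7, v != -7), so both are valid.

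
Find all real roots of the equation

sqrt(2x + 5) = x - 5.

x = 10

Square both sides: 2x + 5 = (x - 5)^2.
Expand and rearrange: x^2 - 12x + 20 = 0.
Solving gives x = 10 or x = 2.
Check each candidate in the original equation:
  x = 10: sqrt(25) = 5, while x - 5 = 5 — valid.
  x = 2: sqrt(9) = 3, while x - 5 = -3 — extraneous.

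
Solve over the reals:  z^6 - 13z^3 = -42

z = 1.8171 or z = 1.9129

Let u = z^3. The equation becomes u^2 - 13u + 42 = 0.
Factor: (u - 7)(u - 6) = 0, so u = 7 or u = 6.
z^3 = 7 gives z = (7)^(1/3) ~= 1.9129.
z^3 = 6 gives z = (6)^(1/3) ~= 1.8171.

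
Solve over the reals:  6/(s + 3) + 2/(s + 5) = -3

Multiply both sides by (s + 3)(s + 5):
6(s + 5) + 2(s + 3) = -3(s + 3)(s + 5).
Expand and collect terms: -3s^2 - 32s - 81 = 0.
By the quadratic formula, s = (32 +/- sqrt(52)) / -6, so s ~= -6.5352 or s ~= -4.1315.
Neither value makes a denominator zero (s != -3, s != -5), so both are valid.

s = -6.5352 or s = -4.1315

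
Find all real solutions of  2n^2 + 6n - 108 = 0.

n = -9 or n = 6

Factor: 2(n - 6)(n + 9) = 0.
So n = 6 or n = -9.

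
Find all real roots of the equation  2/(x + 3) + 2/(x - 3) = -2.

Multiply both sides by (x + 3)(x - 3):
2(x - 3) + 2(x + 3) = -2(x + 3)(x - 3).
Expand and collect terms: -2x^2 - 4x + 18 = 0.
By the quadratic formula, x = (4 +/- sqrt(160)) / -4, so x ~= -4.1623 or x ~= 2.1623.
Neither value makes a denominator zero (x != -3, x != 3), so both are valid.

x = -4.1623 or x = 2.1623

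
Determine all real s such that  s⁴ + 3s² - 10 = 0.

Let u = s². The equation becomes u² + 3u - 10 = 0.
Factor: (u + 5)(u - 2) = 0, so u = -5 or u = 2.
s² = -5 < 0 has no real solution.
s² = 2 gives s = ±√(2) ≈ ±1.4142.

s = -1.4142 or s = 1.4142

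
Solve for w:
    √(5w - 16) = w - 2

Square both sides: 5w - 16 = (w - 2)².
Expand and rearrange: w² - 9w + 20 = 0.
Solving gives w = 5 or w = 4.
Check each candidate in the original equation:
  w = 5: √(9) = 3, while w - 2 = 3 — valid.
  w = 4: √(4) = 2, while w - 2 = 2 — valid.

w = 4 or w = 5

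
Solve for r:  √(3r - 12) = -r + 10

Square both sides: 3r - 12 = (-r + 10)².
Expand and rearrange: r² - 23r + 112 = 0.
Solving gives r = 16 or r = 7.
Check each candidate in the original equation:
  r = 16: √(36) = 6, while -r + 10 = -6 — extraneous.
  r = 7: √(9) = 3, while -r + 10 = 3 — valid.

r = 7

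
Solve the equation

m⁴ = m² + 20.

m = -2.2361 or m = 2.2361

Let u = m². The equation becomes u² - u - 20 = 0.
Factor: (u - 5)(u + 4) = 0, so u = 5 or u = -4.
m² = 5 gives m = ±√(5) ≈ ±2.2361.
m² = -4 < 0 has no real solution.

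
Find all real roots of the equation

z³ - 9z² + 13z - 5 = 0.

Possible rational roots are divisors of -5. Testing z = 1 gives 0, so (z - 1) is a factor.
Divide: z³ - 9z² + 13z - 5 = (z - 1)(z² - 8z + 5).
Apply the quadratic formula to z² - 8z + 5 = 0: z = (8 ± √44)/2, i.e. z ≈ 7.3166 or z ≈ 0.6834.

z = 0.6834 or z = 1 or z = 7.3166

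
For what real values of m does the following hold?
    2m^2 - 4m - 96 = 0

m = -6 or m = 8

Factor: 2(m + 6)(m - 8) = 0.
So m = -6 or m = 8.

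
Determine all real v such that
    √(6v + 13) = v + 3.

v = -2 or v = 2

Square both sides: 6v + 13 = (v + 3)².
Expand and rearrange: v² - 4 = 0.
Solving gives v = 2 or v = -2.
Check each candidate in the original equation:
  v = 2: √(25) = 5, while v + 3 = 5 — valid.
  v = -2: √(1) = 1, while v + 3 = 1 — valid.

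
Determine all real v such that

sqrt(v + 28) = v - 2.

v = 8

Square both sides: v + 28 = (v - 2)^2.
Expand and rearrange: v^2 - 5v - 24 = 0.
Solving gives v = 8 or v = -3.
Check each candidate in the original equation:
  v = 8: sqrt(36) = 6, while v - 2 = 6 — valid.
  v = -3: sqrt(25) = 5, while v - 2 = -5 — extraneous.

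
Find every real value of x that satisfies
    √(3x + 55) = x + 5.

Square both sides: 3x + 55 = (x + 5)².
Expand and rearrange: x² + 7x - 30 = 0.
Solving gives x = 3 or x = -10.
Check each candidate in the original equation:
  x = 3: √(64) = 8, while x + 5 = 8 — valid.
  x = -10: √(25) = 5, while x + 5 = -5 — extraneous.

x = 3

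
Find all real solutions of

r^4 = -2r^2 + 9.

Let u = r^2. The equation becomes u^2 + 2u - 9 = 0.
By the quadratic formula, u = -1 + sqrt(10) or u = -sqrt(10) - 1.
r^2 = -1 + sqrt(10) gives r = +/-sqrt(-1 + sqrt(10)) ~= +/-1.4705.
r^2 = -sqrt(10) - 1 < 0 has no real solution.

r = -1.4705 or r = 1.4705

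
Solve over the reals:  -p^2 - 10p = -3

Rearrange to standard form: -p^2 - 10p + 3 = 0.
Discriminant: (-10)^2 - 4*(-1)*3 = 112.
Quadratic formula: p = (10 +/- sqrt(112)) / (-2).
So p = -2*sqrt(7) - 5 ~= -10.2915 or p = -5 + 2*sqrt(7) ~= 0.2915.

p = -10.2915 or p = 0.2915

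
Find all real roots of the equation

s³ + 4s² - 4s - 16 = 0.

s = -4 or s = -2 or s = 2

Possible rational roots are divisors of -16. Testing s = -4 gives 0, so (s + 4) is a factor.
Divide: s³ + 4s² - 4s - 16 = (s + 4)(s² - 4).
Factor the quadratic: s = 2 or s = -2.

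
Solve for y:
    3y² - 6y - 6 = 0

y = -0.7321 or y = 2.7321

Discriminant: (-6)² − 4·3·(-6) = 108.
Quadratic formula: y = (6 ± √108) / 6.
So y = 1 + √(3) ≈ 2.7321 or y = 1 - √(3) ≈ -0.7321.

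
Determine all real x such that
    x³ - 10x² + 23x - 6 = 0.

x = 0.2984 or x = 3 or x = 6.7016

Possible rational roots are divisors of -6. Testing x = 3 gives 0, so (x - 3) is a factor.
Divide: x³ - 10x² + 23x - 6 = (x - 3)(x² - 7x + 2).
Apply the quadratic formula to x² - 7x + 2 = 0: x = (7 ± √41)/2, i.e. x ≈ 6.7016 or x ≈ 0.2984.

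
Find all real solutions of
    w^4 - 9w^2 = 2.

Let u = w^2. The equation becomes u^2 - 9u - 2 = 0.
By the quadratic formula, u = 9/2 + sqrt(89)/2 or u = 9/2 - sqrt(89)/2.
w^2 = 9/2 + sqrt(89)/2 gives w = +/-sqrt(9/2 + sqrt(89)/2) ~= +/-3.0359.
w^2 = 9/2 - sqrt(89)/2 < 0 has no real solution.

w = -3.0359 or w = 3.0359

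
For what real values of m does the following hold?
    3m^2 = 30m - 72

m = 4 or m = 6

Bring every term to one side: 3m^2 - 30m + 72 = 0.
Factor: 3(m - 6)(m - 4) = 0.
So m = 6 or m = 4.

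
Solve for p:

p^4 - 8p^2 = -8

Let u = p^2. The equation becomes u^2 - 8u + 8 = 0.
By the quadratic formula, u = 2*sqrt(2) + 4 or u = 4 - 2*sqrt(2).
p^2 = 2*sqrt(2) + 4 gives p = +/-sqrt(2*sqrt(2) + 4) ~= +/-2.6131.
p^2 = 4 - 2*sqrt(2) gives p = +/-sqrt(4 - 2*sqrt(2)) ~= +/-1.0824.

p = -2.6131 or p = -1.0824 or p = 1.0824 or p = 2.6131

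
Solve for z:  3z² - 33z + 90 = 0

z = 5 or z = 6

Factor: 3(z - 5)(z - 6) = 0.
So z = 5 or z = 6.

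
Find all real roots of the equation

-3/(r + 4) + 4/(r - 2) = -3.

Multiply both sides by (r + 4)(r - 2):
-3(r - 2) + 4(r + 4) = -3(r + 4)(r - 2).
Expand and collect terms: -3r² - 7r + 2 = 0.
By the quadratic formula, r = (7 ± √73) / -6, so r ≈ -2.5907 or r ≈ 0.2573.
Neither value makes a denominator zero (r ≠ -4, r ≠ 2), so both are valid.

r = -2.5907 or r = 0.2573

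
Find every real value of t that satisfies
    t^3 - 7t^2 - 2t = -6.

Rearrange: t^3 - 7t^2 - 2t + 6 = 0.
Possible rational roots are divisors of 6. Testing t = -1 gives 0, so (t + 1) is a factor.
Divide: t^3 - 7t^2 - 2t + 6 = (t + 1)(t^2 - 8t + 6).
Apply the quadratic formula to t^2 - 8t + 6 = 0: t = (8 +/- sqrt(40))/2, i.e. t ~= 7.1623 or t ~= 0.8377.

t = -1 or t = 0.8377 or t = 7.1623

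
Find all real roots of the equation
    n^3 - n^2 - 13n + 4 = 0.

Possible rational roots are divisors of 4. Testing n = 4 gives 0, so (n - 4) is a factor.
Divide: n^3 - n^2 - 13n + 4 = (n - 4)(n^2 + 3n - 1).
Apply the quadratic formula to n^2 + 3n - 1 = 0: n = (-3 +/- sqrt(13))/2, i.e. n ~= 0.3028 or n ~= -3.3028.

n = -3.3028 or n = 0.3028 or n = 4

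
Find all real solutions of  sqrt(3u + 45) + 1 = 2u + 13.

Isolate the radical: sqrt(3u + 45) = 2u + 12.
Square both sides: 3u + 45 = (2u + 12)^2.
Expand and rearrange: 4u^2 + 45u + 99 = 0.
Solving gives u = -3 or u = -8.25.
Check each candidate in the original equation:
  u = -3: sqrt(36) = 6, while 2u + 12 = 6 — valid.
  u = -8.25: sqrt(20.25) = 4.5, while 2u + 12 = -4.5 — extraneous.

u = -3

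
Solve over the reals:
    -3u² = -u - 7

Rearrange to standard form: -3u² + u + 7 = 0.
Discriminant: (1)² − 4·(-3)·7 = 85.
Quadratic formula: u = (-1 ± √85) / (-6).
So u = 1/6 - √(85)/6 ≈ -1.3699 or u = 1/6 + √(85)/6 ≈ 1.7033.

u = -1.3699 or u = 1.7033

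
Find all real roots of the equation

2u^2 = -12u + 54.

Bring every term to one side: 2u^2 + 12u - 54 = 0.
Factor: 2(u + 9)(u - 3) = 0.
So u = -9 or u = 3.

u = -9 or u = 3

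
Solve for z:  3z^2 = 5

z = -1.291 or z = 1.291

Rearrange to standard form: 3z^2 - 5 = 0.
Discriminant: (0)^2 - 4*3*(-5) = 60.
Quadratic formula: z = (0 +/- sqrt(60)) / 6.
So z = sqrt(15)/3 ~= 1.291 or z = -sqrt(15)/3 ~= -1.291.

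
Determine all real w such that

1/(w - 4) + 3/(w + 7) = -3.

Multiply both sides by (w - 4)(w + 7):
(w + 7) + 3(w - 4) = -3(w - 4)(w + 7).
Expand and collect terms: -3w² - 13w + 89 = 0.
By the quadratic formula, w = (13 ± √1237) / -6, so w ≈ -8.0285 or w ≈ 3.6952.
Neither value makes a denominator zero (w ≠ 4, w ≠ -7), so both are valid.

w = -8.0285 or w = 3.6952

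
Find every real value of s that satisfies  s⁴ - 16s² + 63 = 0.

Let u = s². The equation becomes u² - 16u + 63 = 0.
Factor: (u - 9)(u - 7) = 0, so u = 9 or u = 7.
s² = 9 gives s = ±3.
s² = 7 gives s = ±√(7) ≈ ±2.6458.

s = -3 or s = -2.6458 or s = 2.6458 or s = 3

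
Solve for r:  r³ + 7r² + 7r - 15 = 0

r = -5 or r = -3 or r = 1

Possible rational roots are divisors of -15. Testing r = -3 gives 0, so (r + 3) is a factor.
Divide: r³ + 7r² + 7r - 15 = (r + 3)(r² + 4r - 5).
Factor the quadratic: r = 1 or r = -5.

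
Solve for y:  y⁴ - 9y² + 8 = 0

y = -2.8284 or y = -1 or y = 1 or y = 2.8284

Let u = y². The equation becomes u² - 9u + 8 = 0.
Factor: (u - 1)(u - 8) = 0, so u = 1 or u = 8.
y² = 1 gives y = ±1.
y² = 8 gives y = ±2·√(2) ≈ ±2.8284.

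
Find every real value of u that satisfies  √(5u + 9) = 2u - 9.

Square both sides: 5u + 9 = (2u - 9)².
Expand and rearrange: 4u² - 41u + 72 = 0.
Solving gives u = 8 or u = 2.25.
Check each candidate in the original equation:
  u = 8: √(49) = 7, while 2u - 9 = 7 — valid.
  u = 2.25: √(20.25) = 4.5, while 2u - 9 = -4.5 — extraneous.

u = 8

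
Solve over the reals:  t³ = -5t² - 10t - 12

t = -3

Rearrange: t³ + 5t² + 10t + 12 = 0.
Possible rational roots are divisors of 12. Testing t = -3 gives 0, so (t + 3) is a factor.
Divide: t³ + 5t² + 10t + 12 = (t + 3)(t² + 2t + 4).
The quadratic t² + 2t + 4 has discriminant -12 < 0, so no further real roots.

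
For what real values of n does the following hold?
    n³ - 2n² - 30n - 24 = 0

Possible rational roots are divisors of -24. Testing n = -4 gives 0, so (n + 4) is a factor.
Divide: n³ - 2n² - 30n - 24 = (n + 4)(n² - 6n - 6).
Apply the quadratic formula to n² - 6n - 6 = 0: n = (6 ± √60)/2, i.e. n ≈ 6.873 or n ≈ -0.873.

n = -4 or n = -0.873 or n = 6.873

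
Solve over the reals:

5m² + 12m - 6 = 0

Discriminant: (12)² − 4·5·(-6) = 264.
Quadratic formula: m = (-12 ± √264) / 10.
So m = -6/5 + √(66)/5 ≈ 0.4248 or m = -√(66)/5 - 6/5 ≈ -2.8248.

m = -2.8248 or m = 0.4248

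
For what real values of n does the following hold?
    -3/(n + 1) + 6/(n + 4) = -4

Multiply both sides by (n + 1)(n + 4):
-3(n + 4) + 6(n + 1) = -4(n + 1)(n + 4).
Expand and collect terms: -4n^2 - 23n - 10 = 0.
By the quadratic formula, n = (23 +/- sqrt(369)) / -8, so n ~= -5.2762 or n ~= -0.4738.
Neither value makes a denominator zero (n != -1, n != -4), so both are valid.

n = -5.2762 or n = -0.4738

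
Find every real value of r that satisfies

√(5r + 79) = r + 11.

Square both sides: 5r + 79 = (r + 11)².
Expand and rearrange: r² + 17r + 42 = 0.
Solving gives r = -3 or r = -14.
Check each candidate in the original equation:
  r = -3: √(64) = 8, while r + 11 = 8 — valid.
  r = -14: √(9) = 3, while r + 11 = -3 — extraneous.

r = -3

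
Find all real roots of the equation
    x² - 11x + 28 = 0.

x = 4 or x = 7

Factor: (x - 7)(x - 4) = 0.
So x = 7 or x = 4.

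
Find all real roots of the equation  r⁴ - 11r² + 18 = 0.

r = -3 or r = -1.4142 or r = 1.4142 or r = 3

Let u = r². The equation becomes u² - 11u + 18 = 0.
Factor: (u - 2)(u - 9) = 0, so u = 2 or u = 9.
r² = 2 gives r = ±√(2) ≈ ±1.4142.
r² = 9 gives r = ±3.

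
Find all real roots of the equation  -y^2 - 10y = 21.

y = -7 or y = -3

Bring every term to one side: -y^2 - 10y - 21 = 0.
Factor: -1(y + 7)(y + 3) = 0.
So y = -7 or y = -3.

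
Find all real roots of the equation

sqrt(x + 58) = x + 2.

x = 6

Square both sides: x + 58 = (x + 2)^2.
Expand and rearrange: x^2 + 3x - 54 = 0.
Solving gives x = 6 or x = -9.
Check each candidate in the original equation:
  x = 6: sqrt(64) = 8, while x + 2 = 8 — valid.
  x = -9: sqrt(49) = 7, while x + 2 = -7 — extraneous.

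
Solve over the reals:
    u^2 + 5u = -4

Bring every term to one side: u^2 + 5u + 4 = 0.
Factor: (u + 1)(u + 4) = 0.
So u = -1 or u = -4.

u = -4 or u = -1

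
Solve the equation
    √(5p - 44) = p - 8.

p = 9 or p = 12

Square both sides: 5p - 44 = (p - 8)².
Expand and rearrange: p² - 21p + 108 = 0.
Solving gives p = 12 or p = 9.
Check each candidate in the original equation:
  p = 12: √(16) = 4, while p - 8 = 4 — valid.
  p = 9: √(1) = 1, while p - 8 = 1 — valid.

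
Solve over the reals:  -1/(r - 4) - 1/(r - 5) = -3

r = 4.2324 or r = 5.4343

Multiply both sides by (r - 4)(r - 5):
-(r - 5) - (r - 4) = -3(r - 4)(r - 5).
Expand and collect terms: -3r^2 + 29r - 69 = 0.
By the quadratic formula, r = (-29 +/- sqrt(13)) / -6, so r ~= 4.2324 or r ~= 5.4343.
Neither value makes a denominator zero (r != 4, r != 5), so both are valid.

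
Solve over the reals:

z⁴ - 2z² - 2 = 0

z = -1.6529 or z = 1.6529

Let u = z². The equation becomes u² - 2u - 2 = 0.
By the quadratic formula, u = 1 + √(3) or u = 1 - √(3).
z² = 1 + √(3) gives z = ±√(1 + √(3)) ≈ ±1.6529.
z² = 1 - √(3) < 0 has no real solution.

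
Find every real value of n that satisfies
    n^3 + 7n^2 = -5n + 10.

n = -5.8541 or n = -2 or n = 0.8541

Rearrange: n^3 + 7n^2 + 5n - 10 = 0.
Possible rational roots are divisors of -10. Testing n = -2 gives 0, so (n + 2) is a factor.
Divide: n^3 + 7n^2 + 5n - 10 = (n + 2)(n^2 + 5n - 5).
Apply the quadratic formula to n^2 + 5n - 5 = 0: n = (-5 +/- sqrt(45))/2, i.e. n ~= 0.8541 or n ~= -5.8541.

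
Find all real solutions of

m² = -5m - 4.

Bring every term to one side: m² + 5m + 4 = 0.
Factor: (m + 4)(m + 1) = 0.
So m = -4 or m = -1.

m = -4 or m = -1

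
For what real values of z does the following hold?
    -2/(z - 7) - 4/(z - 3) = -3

Multiply both sides by (z - 7)(z - 3):
-2(z - 3) - 4(z - 7) = -3(z - 7)(z - 3).
Expand and collect terms: -3z² + 36z - 97 = 0.
By the quadratic formula, z = (-36 ± √132) / -6, so z ≈ 4.0851 or z ≈ 7.9149.
Neither value makes a denominator zero (z ≠ 7, z ≠ 3), so both are valid.

z = 4.0851 or z = 7.9149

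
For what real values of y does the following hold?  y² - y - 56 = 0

y = -7 or y = 8

Factor: (y + 7)(y - 8) = 0.
So y = -7 or y = 8.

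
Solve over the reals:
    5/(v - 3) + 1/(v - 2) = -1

Multiply both sides by (v - 3)(v - 2):
5(v - 2) + (v - 3) = -(v - 3)(v - 2).
Expand and collect terms: -v^2 - v + 7 = 0.
By the quadratic formula, v = (1 +/- sqrt(29)) / -2, so v ~= -3.1926 or v ~= 2.1926.
Neither value makes a denominator zero (v != 3, v != 2), so both are valid.

v = -3.1926 or v = 2.1926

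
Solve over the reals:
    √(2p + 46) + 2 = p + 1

Isolate the radical: √(2p + 46) = p - 1.
Square both sides: 2p + 46 = (p - 1)².
Expand and rearrange: p² - 4p - 45 = 0.
Solving gives p = 9 or p = -5.
Check each candidate in the original equation:
  p = 9: √(64) = 8, while p - 1 = 8 — valid.
  p = -5: √(36) = 6, while p - 1 = -6 — extraneous.

p = 9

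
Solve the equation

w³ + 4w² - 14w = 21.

Rearrange: w³ + 4w² - 14w - 21 = 0.
Possible rational roots are divisors of -21. Testing w = 3 gives 0, so (w - 3) is a factor.
Divide: w³ + 4w² - 14w - 21 = (w - 3)(w² + 7w + 7).
Apply the quadratic formula to w² + 7w + 7 = 0: w = (-7 ± √21)/2, i.e. w ≈ -1.2087 or w ≈ -5.7913.

w = -5.7913 or w = -1.2087 or w = 3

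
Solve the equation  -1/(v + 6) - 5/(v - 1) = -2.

v = -5.6368 or v = 3.6368

Multiply both sides by (v + 6)(v - 1):
-(v - 1) - 5(v + 6) = -2(v + 6)(v - 1).
Expand and collect terms: -2v² - 4v + 41 = 0.
By the quadratic formula, v = (4 ± √344) / -4, so v ≈ -5.6368 or v ≈ 3.6368.
Neither value makes a denominator zero (v ≠ -6, v ≠ 1), so both are valid.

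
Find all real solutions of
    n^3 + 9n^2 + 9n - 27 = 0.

Possible rational roots are divisors of -27. Testing n = -3 gives 0, so (n + 3) is a factor.
Divide: n^3 + 9n^2 + 9n - 27 = (n + 3)(n^2 + 6n - 9).
Apply the quadratic formula to n^2 + 6n - 9 = 0: n = (-6 +/- sqrt(72))/2, i.e. n ~= 1.2426 or n ~= -7.2426.

n = -7.2426 or n = -3 or n = 1.2426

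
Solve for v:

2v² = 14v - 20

Bring every term to one side: 2v² - 14v + 20 = 0.
Factor: 2(v - 2)(v - 5) = 0.
So v = 2 or v = 5.

v = 2 or v = 5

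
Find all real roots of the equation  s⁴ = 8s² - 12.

Let u = s². The equation becomes u² - 8u + 12 = 0.
Factor: (u - 6)(u - 2) = 0, so u = 6 or u = 2.
s² = 6 gives s = ±√(6) ≈ ±2.4495.
s² = 2 gives s = ±√(2) ≈ ±1.4142.

s = -2.4495 or s = -1.4142 or s = 1.4142 or s = 2.4495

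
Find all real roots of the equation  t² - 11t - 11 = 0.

Discriminant: (-11)² − 4·1·(-11) = 165.
Quadratic formula: t = (11 ± √165) / 2.
So t = 11/2 + √(165)/2 ≈ 11.9226 or t = 11/2 - √(165)/2 ≈ -0.9226.

t = -0.9226 or t = 11.9226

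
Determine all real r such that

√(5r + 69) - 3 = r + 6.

r = -1

Isolate the radical: √(5r + 69) = r + 9.
Square both sides: 5r + 69 = (r + 9)².
Expand and rearrange: r² + 13r + 12 = 0.
Solving gives r = -1 or r = -12.
Check each candidate in the original equation:
  r = -1: √(64) = 8, while r + 9 = 8 — valid.
  r = -12: √(9) = 3, while r + 9 = -3 — extraneous.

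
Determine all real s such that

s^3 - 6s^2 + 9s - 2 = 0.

Possible rational roots are divisors of -2. Testing s = 2 gives 0, so (s - 2) is a factor.
Divide: s^3 - 6s^2 + 9s - 2 = (s - 2)(s^2 - 4s + 1).
Apply the quadratic formula to s^2 - 4s + 1 = 0: s = (4 +/- sqrt(12))/2, i.e. s ~= 3.7321 or s ~= 0.2679.

s = 0.2679 or s = 2 or s = 3.7321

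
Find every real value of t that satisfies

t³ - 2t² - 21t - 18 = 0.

Possible rational roots are divisors of -18. Testing t = -3 gives 0, so (t + 3) is a factor.
Divide: t³ - 2t² - 21t - 18 = (t + 3)(t² - 5t - 6).
Factor the quadratic: t = 6 or t = -1.

t = -3 or t = -1 or t = 6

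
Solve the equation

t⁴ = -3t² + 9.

t = -1.3617 or t = 1.3617

Let u = t². The equation becomes u² + 3u - 9 = 0.
By the quadratic formula, u = -3/2 + 3·√(5)/2 or u = -3·√(5)/2 - 3/2.
t² = -3/2 + 3·√(5)/2 gives t = ±√(-3/2 + 3·√(5)/2) ≈ ±1.3617.
t² = -3·√(5)/2 - 3/2 < 0 has no real solution.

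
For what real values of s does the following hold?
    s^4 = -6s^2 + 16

Let u = s^2. The equation becomes u^2 + 6u - 16 = 0.
Factor: (u + 8)(u - 2) = 0, so u = -8 or u = 2.
s^2 = -8 < 0 has no real solution.
s^2 = 2 gives s = +/-sqrt(2) ~= +/-1.4142.

s = -1.4142 or s = 1.4142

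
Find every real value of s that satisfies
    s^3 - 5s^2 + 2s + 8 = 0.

s = -1 or s = 2 or s = 4

Possible rational roots are divisors of 8. Testing s = -1 gives 0, so (s + 1) is a factor.
Divide: s^3 - 5s^2 + 2s + 8 = (s + 1)(s^2 - 6s + 8).
Factor the quadratic: s = 4 or s = 2.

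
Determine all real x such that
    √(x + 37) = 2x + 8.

x = -1

Square both sides: x + 37 = (2x + 8)².
Expand and rearrange: 4x² + 31x + 27 = 0.
Solving gives x = -1 or x = -6.75.
Check each candidate in the original equation:
  x = -1: √(36) = 6, while 2x + 8 = 6 — valid.
  x = -6.75: √(30.25) = 5.5, while 2x + 8 = -5.5 — extraneous.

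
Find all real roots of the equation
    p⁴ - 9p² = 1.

p = -3.0182 or p = 3.0182

Let u = p². The equation becomes u² - 9u - 1 = 0.
By the quadratic formula, u = 9/2 + √(85)/2 or u = 9/2 - √(85)/2.
p² = 9/2 + √(85)/2 gives p = ±√(9/2 + √(85)/2) ≈ ±3.0182.
p² = 9/2 - √(85)/2 < 0 has no real solution.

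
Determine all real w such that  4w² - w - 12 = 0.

Discriminant: (-1)² − 4·4·(-12) = 193.
Quadratic formula: w = (1 ± √193) / 8.
So w = 1/8 + √(193)/8 ≈ 1.8616 or w = 1/8 - √(193)/8 ≈ -1.6116.

w = -1.6116 or w = 1.8616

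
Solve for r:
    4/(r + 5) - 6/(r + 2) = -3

r = -5.8798 or r = -0.4535

Multiply both sides by (r + 5)(r + 2):
4(r + 2) - 6(r + 5) = -3(r + 5)(r + 2).
Expand and collect terms: -3r² - 19r - 8 = 0.
By the quadratic formula, r = (19 ± √265) / -6, so r ≈ -5.8798 or r ≈ -0.4535.
Neither value makes a denominator zero (r ≠ -5, r ≠ -2), so both are valid.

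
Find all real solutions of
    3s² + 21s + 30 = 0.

Factor: 3(s + 5)(s + 2) = 0.
So s = -5 or s = -2.

s = -5 or s = -2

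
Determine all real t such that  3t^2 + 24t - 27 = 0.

Factor: 3(t - 1)(t + 9) = 0.
So t = 1 or t = -9.

t = -9 or t = 1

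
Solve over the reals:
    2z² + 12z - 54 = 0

Factor: 2(z + 9)(z - 3) = 0.
So z = -9 or z = 3.

z = -9 or z = 3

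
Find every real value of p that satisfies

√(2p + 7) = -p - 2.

Square both sides: 2p + 7 = (-p - 2)².
Expand and rearrange: p² + 2p - 3 = 0.
Solving gives p = 1 or p = -3.
Check each candidate in the original equation:
  p = 1: √(9) = 3, while -p - 2 = -3 — extraneous.
  p = -3: √(1) = 1, while -p - 2 = 1 — valid.

p = -3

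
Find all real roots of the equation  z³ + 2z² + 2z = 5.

Rearrange: z³ + 2z² + 2z - 5 = 0.
Possible rational roots are divisors of -5. Testing z = 1 gives 0, so (z - 1) is a factor.
Divide: z³ + 2z² + 2z - 5 = (z - 1)(z² + 3z + 5).
The quadratic z² + 3z + 5 has discriminant -11 < 0, so no further real roots.

z = 1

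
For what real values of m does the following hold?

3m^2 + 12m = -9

m = -3 or m = -1

Bring every term to one side: 3m^2 + 12m + 9 = 0.
Factor: 3(m + 3)(m + 1) = 0.
So m = -3 or m = -1.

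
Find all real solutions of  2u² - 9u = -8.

Rearrange to standard form: 2u² - 9u + 8 = 0.
Discriminant: (-9)² − 4·2·8 = 17.
Quadratic formula: u = (9 ± √17) / 4.
So u = √(17)/4 + 9/4 ≈ 3.2808 or u = 9/4 - √(17)/4 ≈ 1.2192.

u = 1.2192 or u = 3.2808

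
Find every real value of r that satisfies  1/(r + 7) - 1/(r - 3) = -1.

r = -7.9161 or r = 3.9161

Multiply both sides by (r + 7)(r - 3):
(r - 3) - (r + 7) = -(r + 7)(r - 3).
Expand and collect terms: -r² - 4r + 31 = 0.
By the quadratic formula, r = (4 ± √140) / -2, so r ≈ -7.9161 or r ≈ 3.9161.
Neither value makes a denominator zero (r ≠ -7, r ≠ 3), so both are valid.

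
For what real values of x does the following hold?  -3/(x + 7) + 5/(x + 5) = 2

Multiply both sides by (x + 7)(x + 5):
-3(x + 5) + 5(x + 7) = 2(x + 7)(x + 5).
Expand and collect terms: 2x² + 22x + 50 = 0.
By the quadratic formula, x = (-22 ± √84) / 4, so x ≈ -3.2087 or x ≈ -7.7913.
Neither value makes a denominator zero (x ≠ -7, x ≠ -5), so both are valid.

x = -7.7913 or x = -3.2087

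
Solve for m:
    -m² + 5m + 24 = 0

Factor: -1(m + 3)(m - 8) = 0.
So m = -3 or m = 8.

m = -3 or m = 8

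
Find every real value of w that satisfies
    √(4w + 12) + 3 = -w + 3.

w = -2

Isolate the radical: √(4w + 12) = -w.
Square both sides: 4w + 12 = (-w)².
Expand and rearrange: w² - 4w - 12 = 0.
Solving gives w = 6 or w = -2.
Check each candidate in the original equation:
  w = 6: √(36) = 6, while -w = -6 — extraneous.
  w = -2: √(4) = 2, while -w = 2 — valid.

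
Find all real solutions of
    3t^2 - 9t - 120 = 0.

Factor: 3(t - 8)(t + 5) = 0.
So t = 8 or t = -5.

t = -5 or t = 8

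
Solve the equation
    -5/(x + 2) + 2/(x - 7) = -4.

x = -0.6627 or x = 6.4127

Multiply both sides by (x + 2)(x - 7):
-5(x - 7) + 2(x + 2) = -4(x + 2)(x - 7).
Expand and collect terms: -4x^2 + 23x + 17 = 0.
By the quadratic formula, x = (-23 +/- sqrt(801)) / -8, so x ~= -0.6627 or x ~= 6.4127.
Neither value makes a denominator zero (x != -2, x != 7), so both are valid.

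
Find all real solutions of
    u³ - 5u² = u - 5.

u = -1 or u = 1 or u = 5

Rearrange: u³ - 5u² - u + 5 = 0.
Possible rational roots are divisors of 5. Testing u = 1 gives 0, so (u - 1) is a factor.
Divide: u³ - 5u² - u + 5 = (u - 1)(u² - 4u - 5).
Factor the quadratic: u = 5 or u = -1.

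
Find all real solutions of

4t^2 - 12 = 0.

Discriminant: (0)^2 - 4*4*(-12) = 192.
Quadratic formula: t = (0 +/- sqrt(192)) / 8.
So t = sqrt(3) ~= 1.7321 or t = -sqrt(3) ~= -1.7321.

t = -1.7321 or t = 1.7321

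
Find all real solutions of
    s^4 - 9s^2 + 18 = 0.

s = -2.4495 or s = -1.7321 or s = 1.7321 or s = 2.4495

Let u = s^2. The equation becomes u^2 - 9u + 18 = 0.
Factor: (u - 6)(u - 3) = 0, so u = 6 or u = 3.
s^2 = 6 gives s = +/-sqrt(6) ~= +/-2.4495.
s^2 = 3 gives s = +/-sqrt(3) ~= +/-1.7321.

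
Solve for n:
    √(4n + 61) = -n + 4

Square both sides: 4n + 61 = (-n + 4)².
Expand and rearrange: n² - 12n - 45 = 0.
Solving gives n = 15 or n = -3.
Check each candidate in the original equation:
  n = 15: √(121) = 11, while -n + 4 = -11 — extraneous.
  n = -3: √(49) = 7, while -n + 4 = 7 — valid.

n = -3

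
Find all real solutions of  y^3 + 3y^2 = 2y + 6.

Rearrange: y^3 + 3y^2 - 2y - 6 = 0.
Possible rational roots are divisors of -6. Testing y = -3 gives 0, so (y + 3) is a factor.
Divide: y^3 + 3y^2 - 2y - 6 = (y + 3)(y^2 - 2).
Apply the quadratic formula to y^2 - 2 = 0: y = (0 +/- sqrt(8))/2, i.e. y ~= 1.4142 or y ~= -1.4142.

y = -3 or y = -1.4142 or y = 1.4142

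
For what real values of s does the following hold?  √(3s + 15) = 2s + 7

Square both sides: 3s + 15 = (2s + 7)².
Expand and rearrange: 4s² + 25s + 34 = 0.
Solving gives s = -2 or s = -4.25.
Check each candidate in the original equation:
  s = -2: √(9) = 3, while 2s + 7 = 3 — valid.
  s = -4.25: √(2.25) = 1.5, while 2s + 7 = -1.5 — extraneous.

s = -2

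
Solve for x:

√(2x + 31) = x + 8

Square both sides: 2x + 31 = (x + 8)².
Expand and rearrange: x² + 14x + 33 = 0.
Solving gives x = -3 or x = -11.
Check each candidate in the original equation:
  x = -3: √(25) = 5, while x + 8 = 5 — valid.
  x = -11: √(9) = 3, while x + 8 = -3 — extraneous.

x = -3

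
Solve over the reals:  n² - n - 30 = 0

Factor: (n + 5)(n - 6) = 0.
So n = -5 or n = 6.

n = -5 or n = 6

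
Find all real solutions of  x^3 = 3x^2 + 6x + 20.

x = 5

Rearrange: x^3 - 3x^2 - 6x - 20 = 0.
Possible rational roots are divisors of -20. Testing x = 5 gives 0, so (x - 5) is a factor.
Divide: x^3 - 3x^2 - 6x - 20 = (x - 5)(x^2 + 2x + 4).
The quadratic x^2 + 2x + 4 has discriminant -12 < 0, so no further real roots.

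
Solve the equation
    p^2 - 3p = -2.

Bring every term to one side: p^2 - 3p + 2 = 0.
Factor: (p - 2)(p - 1) = 0.
So p = 2 or p = 1.

p = 1 or p = 2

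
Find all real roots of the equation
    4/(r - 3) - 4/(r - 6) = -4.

Multiply both sides by (r - 3)(r - 6):
4(r - 6) - 4(r - 3) = -4(r - 3)(r - 6).
Expand and collect terms: -4r² + 36r - 60 = 0.
By the quadratic formula, r = (-36 ± √336) / -8, so r ≈ 2.2087 or r ≈ 6.7913.
Neither value makes a denominator zero (r ≠ 3, r ≠ 6), so both are valid.

r = 2.2087 or r = 6.7913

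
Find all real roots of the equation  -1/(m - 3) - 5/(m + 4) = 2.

Multiply both sides by (m - 3)(m + 4):
-(m + 4) - 5(m - 3) = 2(m - 3)(m + 4).
Expand and collect terms: 2m² + 8m - 35 = 0.
By the quadratic formula, m = (-8 ± √344) / 4, so m ≈ 2.6368 or m ≈ -6.6368.
Neither value makes a denominator zero (m ≠ 3, m ≠ -4), so both are valid.

m = -6.6368 or m = 2.6368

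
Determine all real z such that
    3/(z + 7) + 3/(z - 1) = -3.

z = -8.1231 or z = 0.1231

Multiply both sides by (z + 7)(z - 1):
3(z - 1) + 3(z + 7) = -3(z + 7)(z - 1).
Expand and collect terms: -3z² - 24z + 3 = 0.
By the quadratic formula, z = (24 ± √612) / -6, so z ≈ -8.1231 or z ≈ 0.1231.
Neither value makes a denominator zero (z ≠ -7, z ≠ 1), so both are valid.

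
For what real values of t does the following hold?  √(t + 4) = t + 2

Square both sides: t + 4 = (t + 2)².
Expand and rearrange: t² + 3t = 0.
Solving gives t = 0 or t = -3.
Check each candidate in the original equation:
  t = 0: √(4) = 2, while t + 2 = 2 — valid.
  t = -3: √(1) = 1, while t + 2 = -1 — extraneous.

t = 0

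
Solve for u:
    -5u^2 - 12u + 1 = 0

Discriminant: (-12)^2 - 4*(-5)*1 = 164.
Quadratic formula: u = (12 +/- sqrt(164)) / (-10).
So u = -sqrt(41)/5 - 6/5 ~= -2.4806 or u = -6/5 + sqrt(41)/5 ~= 0.0806.

u = -2.4806 or u = 0.0806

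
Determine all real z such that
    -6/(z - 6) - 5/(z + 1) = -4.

Multiply both sides by (z - 6)(z + 1):
-6(z + 1) - 5(z - 6) = -4(z - 6)(z + 1).
Expand and collect terms: -4z^2 + 31z = 0.
Factor or apply the quadratic formula: z = 0 or z = 7.75.
Neither value makes a denominator zero (z != 6, z != -1), so both are valid.

z = 0 or z = 7.75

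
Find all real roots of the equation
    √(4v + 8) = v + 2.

Square both sides: 4v + 8 = (v + 2)².
Expand and rearrange: v² - 4 = 0.
Solving gives v = 2 or v = -2.
Check each candidate in the original equation:
  v = 2: √(16) = 4, while v + 2 = 4 — valid.
  v = -2: √(0) = 0, while v + 2 = 0 — valid.

v = -2 or v = 2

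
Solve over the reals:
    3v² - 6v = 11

Rearrange to standard form: 3v² - 6v - 11 = 0.
Discriminant: (-6)² − 4·3·(-11) = 168.
Quadratic formula: v = (6 ± √168) / 6.
So v = 1 + √(42)/3 ≈ 3.1602 or v = 1 - √(42)/3 ≈ -1.1602.

v = -1.1602 or v = 3.1602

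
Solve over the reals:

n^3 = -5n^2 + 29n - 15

Rearrange: n^3 + 5n^2 - 29n + 15 = 0.
Possible rational roots are divisors of 15. Testing n = 3 gives 0, so (n - 3) is a factor.
Divide: n^3 + 5n^2 - 29n + 15 = (n - 3)(n^2 + 8n - 5).
Apply the quadratic formula to n^2 + 8n - 5 = 0: n = (-8 +/- sqrt(84))/2, i.e. n ~= 0.5826 or n ~= -8.5826.

n = -8.5826 or n = 0.5826 or n = 3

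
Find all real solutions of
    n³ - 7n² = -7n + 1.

Rearrange: n³ - 7n² + 7n - 1 = 0.
Possible rational roots are divisors of -1. Testing n = 1 gives 0, so (n - 1) is a factor.
Divide: n³ - 7n² + 7n - 1 = (n - 1)(n² - 6n + 1).
Apply the quadratic formula to n² - 6n + 1 = 0: n = (6 ± √32)/2, i.e. n ≈ 5.8284 or n ≈ 0.1716.

n = 0.1716 or n = 1 or n = 5.8284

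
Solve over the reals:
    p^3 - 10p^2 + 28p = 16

Rearrange: p^3 - 10p^2 + 28p - 16 = 0.
Possible rational roots are divisors of -16. Testing p = 4 gives 0, so (p - 4) is a factor.
Divide: p^3 - 10p^2 + 28p - 16 = (p - 4)(p^2 - 6p + 4).
Apply the quadratic formula to p^2 - 6p + 4 = 0: p = (6 +/- sqrt(20))/2, i.e. p ~= 5.2361 or p ~= 0.7639.

p = 0.7639 or p = 4 or p = 5.2361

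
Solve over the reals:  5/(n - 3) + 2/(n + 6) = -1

Multiply both sides by (n - 3)(n + 6):
5(n + 6) + 2(n - 3) = -(n - 3)(n + 6).
Expand and collect terms: -n^2 - 10n - 6 = 0.
By the quadratic formula, n = (10 +/- sqrt(76)) / -2, so n ~= -9.3589 or n ~= -0.6411.
Neither value makes a denominator zero (n != 3, n != -6), so both are valid.

n = -9.3589 or n = -0.6411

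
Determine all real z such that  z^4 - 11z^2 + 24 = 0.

z = -2.8284 or z = -1.7321 or z = 1.7321 or z = 2.8284

Let u = z^2. The equation becomes u^2 - 11u + 24 = 0.
Factor: (u - 3)(u - 8) = 0, so u = 3 or u = 8.
z^2 = 3 gives z = +/-sqrt(3) ~= +/-1.7321.
z^2 = 8 gives z = +/-2*sqrt(2) ~= +/-2.8284.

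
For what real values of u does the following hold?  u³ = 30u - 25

u = -5.8541 or u = 0.8541 or u = 5

Rearrange: u³ - 30u + 25 = 0.
Possible rational roots are divisors of 25. Testing u = 5 gives 0, so (u - 5) is a factor.
Divide: u³ - 30u + 25 = (u - 5)(u² + 5u - 5).
Apply the quadratic formula to u² + 5u - 5 = 0: u = (-5 ± √45)/2, i.e. u ≈ 0.8541 or u ≈ -5.8541.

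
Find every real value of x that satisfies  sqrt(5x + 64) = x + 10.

x = -3

Square both sides: 5x + 64 = (x + 10)^2.
Expand and rearrange: x^2 + 15x + 36 = 0.
Solving gives x = -3 or x = -12.
Check each candidate in the original equation:
  x = -3: sqrt(49) = 7, while x + 10 = 7 — valid.
  x = -12: sqrt(4) = 2, while x + 10 = -2 — extraneous.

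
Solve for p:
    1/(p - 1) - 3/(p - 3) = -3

p = 0.7699 or p = 3.8968

Multiply both sides by (p - 1)(p - 3):
(p - 3) - 3(p - 1) = -3(p - 1)(p - 3).
Expand and collect terms: -3p^2 + 14p - 9 = 0.
By the quadratic formula, p = (-14 +/- sqrt(88)) / -6, so p ~= 0.7699 or p ~= 3.8968.
Neither value makes a denominator zero (p != 1, p != 3), so both are valid.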